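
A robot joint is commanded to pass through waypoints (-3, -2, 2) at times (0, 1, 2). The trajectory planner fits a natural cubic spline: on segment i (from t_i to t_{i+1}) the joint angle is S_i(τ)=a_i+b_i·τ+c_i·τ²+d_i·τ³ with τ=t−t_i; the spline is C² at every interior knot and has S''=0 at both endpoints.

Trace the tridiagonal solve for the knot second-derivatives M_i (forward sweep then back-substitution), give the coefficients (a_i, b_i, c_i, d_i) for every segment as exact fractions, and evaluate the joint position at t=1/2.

Δ: Δ0=1, Δ1=4
row 1: diag=4, rhs=18; c'=1/4, d'=9/2
back: M1=9/2
M: M0=0, M1=9/2, M2=0
seg 0: a=-3, c=M0/2=0, d=(M1−M0)/(6·1)=3/4, b=Δ0−h0·(2M0+M1)/6=1/4
seg 1: a=-2, c=M1/2=9/4, d=(M2−M1)/(6·1)=-3/4, b=Δ1−h1·(2M1+M2)/6=5/2
t_q=1/2 → seg 0, τ=1/2; S=-3+1/4·τ+0·τ²+3/4·τ³=-89/32

  seg 0: a=-3 b=1/4 c=0 d=3/4
  seg 1: a=-2 b=5/2 c=9/4 d=-3/4
S(1/2) = -89/32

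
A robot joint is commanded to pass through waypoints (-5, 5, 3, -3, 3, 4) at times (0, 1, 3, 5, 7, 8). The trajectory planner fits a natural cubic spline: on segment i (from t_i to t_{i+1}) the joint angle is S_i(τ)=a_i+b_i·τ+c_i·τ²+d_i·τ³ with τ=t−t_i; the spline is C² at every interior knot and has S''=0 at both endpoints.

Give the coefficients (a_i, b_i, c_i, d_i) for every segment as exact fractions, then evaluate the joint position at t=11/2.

Δ: Δ0=10, Δ1=-1, Δ2=-3, Δ3=3, Δ4=1
row 1: diag=6, rhs=-66; c'=1/3, d'=-11
row 2: denom=8−2·1/3=22/3; d'=(-12−2·-11)/(22/3)=15/11
row 3: denom=8−2·3/11=82/11; d'=(36−2·15/11)/(82/11)=183/41
row 4: denom=6−2·11/41=224/41; d'=(-12−2·183/41)/(224/41)=-429/112
back: M4=-429/112
back: M3=183/41−11/41·-429/112=615/112
back: M2=15/11−3/11·615/112=-15/112
back: M1=-11−1/3·-15/112=-1227/112
M: M0=0, M1=-1227/112, M2=-15/112, M3=615/112, M4=-429/112, M5=0
seg 0: a=-5, c=M0/2=0, d=(M1−M0)/(6·1)=-409/224, b=Δ0−h0·(2M0+M1)/6=2649/224
seg 1: a=5, c=M1/2=-1227/224, d=(M2−M1)/(6·2)=101/112, b=Δ1−h1·(2M1+M2)/6=711/112
seg 2: a=3, c=M2/2=-15/224, d=(M3−M2)/(6·2)=15/32, b=Δ2−h2·(2M2+M3)/6=-531/112
seg 3: a=-3, c=M3/2=615/224, d=(M4−M3)/(6·2)=-87/112, b=Δ3−h3·(2M3+M4)/6=69/112
seg 4: a=3, c=M4/2=-429/224, d=(M5−M4)/(6·1)=143/224, b=Δ4−h4·(2M4+M5)/6=255/112
t_q=11/2 → seg 3, τ=1/2; S=-3+69/112·τ+615/224·τ²+-87/112·τ³=-471/224

  seg 0: a=-5 b=2649/224 c=0 d=-409/224
  seg 1: a=5 b=711/112 c=-1227/224 d=101/112
  seg 2: a=3 b=-531/112 c=-15/224 d=15/32
  seg 3: a=-3 b=69/112 c=615/224 d=-87/112
  seg 4: a=3 b=255/112 c=-429/224 d=143/224
S(11/2) = -471/224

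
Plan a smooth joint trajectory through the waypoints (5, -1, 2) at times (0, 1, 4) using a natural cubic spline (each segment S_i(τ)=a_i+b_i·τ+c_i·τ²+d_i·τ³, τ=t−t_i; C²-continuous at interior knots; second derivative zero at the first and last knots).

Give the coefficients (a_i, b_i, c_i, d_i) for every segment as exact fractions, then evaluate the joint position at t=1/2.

  seg 0: a=5 b=-55/8 c=0 d=7/8
  seg 1: a=-1 b=-17/4 c=21/8 d=-7/24
S(1/2) = 107/64

Δ: Δ0=-6, Δ1=1
row 1: diag=8, rhs=42; c'=3/8, d'=21/4
back: M1=21/4
M: M0=0, M1=21/4, M2=0
seg 0: a=5, c=M0/2=0, d=(M1−M0)/(6·1)=7/8, b=Δ0−h0·(2M0+M1)/6=-55/8
seg 1: a=-1, c=M1/2=21/8, d=(M2−M1)/(6·3)=-7/24, b=Δ1−h1·(2M1+M2)/6=-17/4
t_q=1/2 → seg 0, τ=1/2; S=5+-55/8·τ+0·τ²+7/8·τ³=107/64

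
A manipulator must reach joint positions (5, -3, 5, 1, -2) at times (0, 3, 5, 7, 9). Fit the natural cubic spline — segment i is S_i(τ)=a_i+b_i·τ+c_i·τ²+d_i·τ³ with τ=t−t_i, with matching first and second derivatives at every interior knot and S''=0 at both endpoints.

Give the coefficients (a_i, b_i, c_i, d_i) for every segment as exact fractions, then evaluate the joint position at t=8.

  seg 0: a=5 b=-4513/852 c=0 d=83/284
  seg 1: a=-3 b=1105/426 c=747/284 d=-821/852
  seg 2: a=5 b=661/426 c=-895/284 d=293/426
  seg 3: a=1 b=-1193/426 c=277/284 d=-277/1704
S(8) = -561/568

Δ: Δ0=-8/3, Δ1=4, Δ2=-2, Δ3=-3/2
row 1: diag=10, rhs=40; c'=1/5, d'=4
row 2: denom=8−2·1/5=38/5; d'=(-36−2·4)/(38/5)=-110/19
row 3: denom=8−2·5/19=142/19; d'=(3−2·-110/19)/(142/19)=277/142
back: M3=277/142
back: M2=-110/19−5/19·277/142=-895/142
back: M1=4−1/5·-895/142=747/142
M: M0=0, M1=747/142, M2=-895/142, M3=277/142, M4=0
seg 0: a=5, c=M0/2=0, d=(M1−M0)/(6·3)=83/284, b=Δ0−h0·(2M0+M1)/6=-4513/852
seg 1: a=-3, c=M1/2=747/284, d=(M2−M1)/(6·2)=-821/852, b=Δ1−h1·(2M1+M2)/6=1105/426
seg 2: a=5, c=M2/2=-895/284, d=(M3−M2)/(6·2)=293/426, b=Δ2−h2·(2M2+M3)/6=661/426
seg 3: a=1, c=M3/2=277/284, d=(M4−M3)/(6·2)=-277/1704, b=Δ3−h3·(2M3+M4)/6=-1193/426
t_q=8 → seg 3, τ=1; S=1+-1193/426·τ+277/284·τ²+-277/1704·τ³=-561/568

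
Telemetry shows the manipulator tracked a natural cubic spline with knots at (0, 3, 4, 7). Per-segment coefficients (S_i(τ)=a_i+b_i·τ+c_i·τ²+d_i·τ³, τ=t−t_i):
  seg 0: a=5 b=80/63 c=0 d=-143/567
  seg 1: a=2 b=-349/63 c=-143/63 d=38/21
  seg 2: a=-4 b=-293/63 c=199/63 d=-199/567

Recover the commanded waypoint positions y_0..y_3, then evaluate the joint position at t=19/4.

y_0 = S_0(0) = a_0 = 5
y_1 = S_1(0) = a_1 = 2
y_2 = S_2(0) = a_2 = -4
y_3 = S_2(3) = 1
t_q=19/4 is in segment 2 (τ=3/4); S_2(τ)=-375/64

y_0=5 y_1=2 y_2=-4 y_3=1
S(19/4) = -375/64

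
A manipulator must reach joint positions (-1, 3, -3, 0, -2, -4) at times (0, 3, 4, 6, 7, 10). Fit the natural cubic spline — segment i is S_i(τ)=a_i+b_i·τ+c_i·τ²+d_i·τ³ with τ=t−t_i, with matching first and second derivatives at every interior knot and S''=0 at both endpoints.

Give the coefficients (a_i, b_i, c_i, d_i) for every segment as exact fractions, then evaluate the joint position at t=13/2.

Δ: Δ0=4/3, Δ1=-6, Δ2=3/2, Δ3=-2, Δ4=-2/3
row 1: diag=8, rhs=-44; c'=1/8, d'=-11/2
row 2: denom=6−1·1/8=47/8; d'=(45−1·-11/2)/(47/8)=404/47
row 3: denom=6−2·16/47=250/47; d'=(-21−2·404/47)/(250/47)=-359/50
row 4: denom=8−1·47/250=1953/250; d'=(8−1·-359/50)/(1953/250)=1265/651
back: M4=1265/651
back: M3=-359/50−47/250·1265/651=-4912/651
back: M2=404/47−16/47·-4912/651=7268/651
back: M1=-11/2−1/8·7268/651=-4489/651
M: M0=0, M1=-4489/651, M2=7268/651, M3=-4912/651, M4=1265/651, M5=0
seg 0: a=-1, c=M0/2=0, d=(M1−M0)/(6·3)=-4489/11718, b=Δ0−h0·(2M0+M1)/6=2075/434
seg 1: a=3, c=M1/2=-4489/1302, d=(M2−M1)/(6·1)=3919/1302, b=Δ1−h1·(2M1+M2)/6=-1207/217
seg 2: a=-3, c=M2/2=3634/651, d=(M3−M2)/(6·2)=-145/93, b=Δ2−h2·(2M2+M3)/6=-4463/1302
seg 3: a=0, c=M3/2=-2456/651, d=(M4−M3)/(6·1)=2059/1302, b=Δ3−h3·(2M3+M4)/6=83/434
seg 4: a=-2, c=M4/2=1265/1302, d=(M5−M4)/(6·3)=-1265/11718, b=Δ4−h4·(2M4+M5)/6=-1699/651
t_q=13/2 → seg 3, τ=1/2; S=0+83/434·τ+-2456/651·τ²+2059/1302·τ³=-967/1488

  seg 0: a=-1 b=2075/434 c=0 d=-4489/11718
  seg 1: a=3 b=-1207/217 c=-4489/1302 d=3919/1302
  seg 2: a=-3 b=-4463/1302 c=3634/651 d=-145/93
  seg 3: a=0 b=83/434 c=-2456/651 d=2059/1302
  seg 4: a=-2 b=-1699/651 c=1265/1302 d=-1265/11718
S(13/2) = -967/1488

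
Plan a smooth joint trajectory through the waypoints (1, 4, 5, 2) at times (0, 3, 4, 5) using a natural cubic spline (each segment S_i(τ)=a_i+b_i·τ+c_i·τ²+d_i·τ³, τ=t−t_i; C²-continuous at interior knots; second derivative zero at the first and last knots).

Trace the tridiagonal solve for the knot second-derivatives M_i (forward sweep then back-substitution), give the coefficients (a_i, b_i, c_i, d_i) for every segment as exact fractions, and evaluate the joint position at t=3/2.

  seg 0: a=1 b=19/31 c=0 d=4/93
  seg 1: a=4 b=55/31 c=12/31 d=-36/31
  seg 2: a=5 b=-29/31 c=-96/31 d=32/31
S(3/2) = 64/31

Δ: Δ0=1, Δ1=1, Δ2=-3
row 1: diag=8, rhs=0; c'=1/8, d'=0
row 2: denom=4−1·1/8=31/8; d'=(-24−1·0)/(31/8)=-192/31
back: M2=-192/31
back: M1=0−1/8·-192/31=24/31
M: M0=0, M1=24/31, M2=-192/31, M3=0
seg 0: a=1, c=M0/2=0, d=(M1−M0)/(6·3)=4/93, b=Δ0−h0·(2M0+M1)/6=19/31
seg 1: a=4, c=M1/2=12/31, d=(M2−M1)/(6·1)=-36/31, b=Δ1−h1·(2M1+M2)/6=55/31
seg 2: a=5, c=M2/2=-96/31, d=(M3−M2)/(6·1)=32/31, b=Δ2−h2·(2M2+M3)/6=-29/31
t_q=3/2 → seg 0, τ=3/2; S=1+19/31·τ+0·τ²+4/93·τ³=64/31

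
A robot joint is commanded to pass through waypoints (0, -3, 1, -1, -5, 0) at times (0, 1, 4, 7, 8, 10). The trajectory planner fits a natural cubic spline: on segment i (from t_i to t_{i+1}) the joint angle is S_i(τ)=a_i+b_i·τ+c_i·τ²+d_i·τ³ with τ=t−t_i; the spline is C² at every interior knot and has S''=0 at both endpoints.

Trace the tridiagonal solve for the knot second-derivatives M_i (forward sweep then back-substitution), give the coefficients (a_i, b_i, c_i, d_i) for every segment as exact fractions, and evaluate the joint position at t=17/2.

  seg 0: a=0 b=-26449/7314 c=0 d=4507/7314
  seg 1: a=-3 b=-6464/3657 c=4507/2438 d=-1987/7314
  seg 2: a=1 b=14549/7314 c=-727/1219 d=-2113/21942
  seg 3: a=-1 b=-15320/3657 c=-3567/2438 d=12085/7314
  seg 4: a=-5 b=-15787/7314 c=4259/1219 d=-4259/7314
S(17/2) = -102953/19504

Δ: Δ0=-3, Δ1=4/3, Δ2=-2/3, Δ3=-4, Δ4=5/2
row 1: diag=8, rhs=26; c'=3/8, d'=13/4
row 2: denom=12−3·3/8=87/8; d'=(-12−3·13/4)/(87/8)=-2
row 3: denom=8−3·8/29=208/29; d'=(-20−3·-2)/(208/29)=-203/104
row 4: denom=6−1·29/208=1219/208; d'=(39−1·-203/104)/(1219/208)=8518/1219
back: M4=8518/1219
back: M3=-203/104−29/208·8518/1219=-3567/1219
back: M2=-2−8/29·-3567/1219=-1454/1219
back: M1=13/4−3/8·-1454/1219=4507/1219
M: M0=0, M1=4507/1219, M2=-1454/1219, M3=-3567/1219, M4=8518/1219, M5=0
seg 0: a=0, c=M0/2=0, d=(M1−M0)/(6·1)=4507/7314, b=Δ0−h0·(2M0+M1)/6=-26449/7314
seg 1: a=-3, c=M1/2=4507/2438, d=(M2−M1)/(6·3)=-1987/7314, b=Δ1−h1·(2M1+M2)/6=-6464/3657
seg 2: a=1, c=M2/2=-727/1219, d=(M3−M2)/(6·3)=-2113/21942, b=Δ2−h2·(2M2+M3)/6=14549/7314
seg 3: a=-1, c=M3/2=-3567/2438, d=(M4−M3)/(6·1)=12085/7314, b=Δ3−h3·(2M3+M4)/6=-15320/3657
seg 4: a=-5, c=M4/2=4259/1219, d=(M5−M4)/(6·2)=-4259/7314, b=Δ4−h4·(2M4+M5)/6=-15787/7314
t_q=17/2 → seg 4, τ=1/2; S=-5+-15787/7314·τ+4259/1219·τ²+-4259/7314·τ³=-102953/19504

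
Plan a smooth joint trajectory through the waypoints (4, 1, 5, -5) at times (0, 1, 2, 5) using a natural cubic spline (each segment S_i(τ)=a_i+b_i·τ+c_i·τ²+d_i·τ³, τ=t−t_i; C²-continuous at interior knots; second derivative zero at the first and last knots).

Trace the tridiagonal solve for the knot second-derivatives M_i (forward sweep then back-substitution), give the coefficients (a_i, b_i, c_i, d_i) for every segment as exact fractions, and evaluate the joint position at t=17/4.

Δ: Δ0=-3, Δ1=4, Δ2=-10/3
row 1: diag=4, rhs=42; c'=1/4, d'=21/2
row 2: denom=8−1·1/4=31/4; d'=(-44−1·21/2)/(31/4)=-218/31
back: M2=-218/31
back: M1=21/2−1/4·-218/31=380/31
M: M0=0, M1=380/31, M2=-218/31, M3=0
seg 0: a=4, c=M0/2=0, d=(M1−M0)/(6·1)=190/93, b=Δ0−h0·(2M0+M1)/6=-469/93
seg 1: a=1, c=M1/2=190/31, d=(M2−M1)/(6·1)=-299/93, b=Δ1−h1·(2M1+M2)/6=101/93
seg 2: a=5, c=M2/2=-109/31, d=(M3−M2)/(6·3)=109/279, b=Δ2−h2·(2M2+M3)/6=344/93
t_q=17/4 → seg 2, τ=9/4; S=5+344/93·τ+-109/31·τ²+109/279·τ³=-55/1984

  seg 0: a=4 b=-469/93 c=0 d=190/93
  seg 1: a=1 b=101/93 c=190/31 d=-299/93
  seg 2: a=5 b=344/93 c=-109/31 d=109/279
S(17/4) = -55/1984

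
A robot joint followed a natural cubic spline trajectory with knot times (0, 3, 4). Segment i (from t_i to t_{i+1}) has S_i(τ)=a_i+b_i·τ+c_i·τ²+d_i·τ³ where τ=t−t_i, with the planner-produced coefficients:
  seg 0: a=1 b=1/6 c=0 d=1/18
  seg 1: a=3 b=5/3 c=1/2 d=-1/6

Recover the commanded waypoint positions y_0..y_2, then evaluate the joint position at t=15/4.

y_0=1 y_1=3 y_2=5
S(15/4) = 571/128

y_0 = S_0(0) = a_0 = 1
y_1 = S_1(0) = a_1 = 3
y_2 = S_1(1) = 5
t_q=15/4 is in segment 1 (τ=3/4); S_1(τ)=571/128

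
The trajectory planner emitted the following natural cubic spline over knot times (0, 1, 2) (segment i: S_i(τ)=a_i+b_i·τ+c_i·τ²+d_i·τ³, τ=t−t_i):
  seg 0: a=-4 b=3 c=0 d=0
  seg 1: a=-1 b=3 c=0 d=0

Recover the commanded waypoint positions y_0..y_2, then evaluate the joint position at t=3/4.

y_0=-4 y_1=-1 y_2=2
S(3/4) = -7/4

y_0 = S_0(0) = a_0 = -4
y_1 = S_1(0) = a_1 = -1
y_2 = S_1(1) = 2
t_q=3/4 is in segment 0 (τ=3/4); S_0(τ)=-7/4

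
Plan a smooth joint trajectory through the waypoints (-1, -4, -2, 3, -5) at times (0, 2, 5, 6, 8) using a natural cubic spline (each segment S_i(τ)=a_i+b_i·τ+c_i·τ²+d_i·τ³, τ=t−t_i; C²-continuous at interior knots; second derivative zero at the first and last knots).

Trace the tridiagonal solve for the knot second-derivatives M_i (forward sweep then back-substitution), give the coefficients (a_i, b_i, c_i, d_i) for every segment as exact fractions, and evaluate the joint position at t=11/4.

Δ: Δ0=-3/2, Δ1=2/3, Δ2=5, Δ3=-4
row 1: diag=10, rhs=13; c'=3/10, d'=13/10
row 2: denom=8−3·3/10=71/10; d'=(26−3·13/10)/(71/10)=221/71
row 3: denom=6−1·10/71=416/71; d'=(-54−1·221/71)/(416/71)=-4055/416
back: M3=-4055/416
back: M2=221/71−10/71·-4055/416=933/208
back: M1=13/10−3/10·933/208=-19/416
M: M0=0, M1=-19/416, M2=933/208, M3=-4055/416, M4=0
seg 0: a=-1, c=M0/2=0, d=(M1−M0)/(6·2)=-19/4992, b=Δ0−h0·(2M0+M1)/6=-1853/1248
seg 1: a=-4, c=M1/2=-19/832, d=(M2−M1)/(6·3)=145/576, b=Δ1−h1·(2M1+M2)/6=-955/624
seg 2: a=-2, c=M2/2=933/416, d=(M3−M2)/(6·1)=-5921/2496, b=Δ2−h2·(2M2+M3)/6=12803/2496
seg 3: a=3, c=M3/2=-4055/832, d=(M4−M3)/(6·2)=4055/4992, b=Δ3−h3·(2M3+M4)/6=1559/624
t_q=11/4 → seg 1, τ=3/4; S=-4+-955/624·τ+-19/832·τ²+145/576·τ³=-269141/53248

  seg 0: a=-1 b=-1853/1248 c=0 d=-19/4992
  seg 1: a=-4 b=-955/624 c=-19/832 d=145/576
  seg 2: a=-2 b=12803/2496 c=933/416 d=-5921/2496
  seg 3: a=3 b=1559/624 c=-4055/832 d=4055/4992
S(11/4) = -269141/53248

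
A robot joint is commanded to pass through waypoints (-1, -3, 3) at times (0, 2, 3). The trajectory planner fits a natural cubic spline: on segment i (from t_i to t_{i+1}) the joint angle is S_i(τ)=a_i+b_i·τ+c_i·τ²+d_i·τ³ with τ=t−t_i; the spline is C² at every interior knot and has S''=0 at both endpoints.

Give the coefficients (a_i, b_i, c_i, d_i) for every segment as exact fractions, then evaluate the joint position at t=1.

Δ: Δ0=-1, Δ1=6
row 1: diag=6, rhs=42; c'=1/6, d'=7
back: M1=7
M: M0=0, M1=7, M2=0
seg 0: a=-1, c=M0/2=0, d=(M1−M0)/(6·2)=7/12, b=Δ0−h0·(2M0+M1)/6=-10/3
seg 1: a=-3, c=M1/2=7/2, d=(M2−M1)/(6·1)=-7/6, b=Δ1−h1·(2M1+M2)/6=11/3
t_q=1 → seg 0, τ=1; S=-1+-10/3·τ+0·τ²+7/12·τ³=-15/4

  seg 0: a=-1 b=-10/3 c=0 d=7/12
  seg 1: a=-3 b=11/3 c=7/2 d=-7/6
S(1) = -15/4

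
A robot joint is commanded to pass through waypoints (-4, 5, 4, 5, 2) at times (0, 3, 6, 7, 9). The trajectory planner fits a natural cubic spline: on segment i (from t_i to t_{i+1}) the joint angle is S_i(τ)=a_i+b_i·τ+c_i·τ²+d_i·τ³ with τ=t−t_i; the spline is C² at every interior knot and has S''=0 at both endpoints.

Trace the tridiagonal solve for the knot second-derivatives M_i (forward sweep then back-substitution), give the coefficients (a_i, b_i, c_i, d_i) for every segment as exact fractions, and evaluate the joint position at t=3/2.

  seg 0: a=-4 b=4189/1020 c=0 d=-1129/9180
  seg 1: a=5 b=401/510 c=-1129/1020 d=449/1836
  seg 2: a=4 b=763/1020 c=93/85 d=-859/1020
  seg 3: a=5 b=209/510 c=-487/340 d=487/2040
S(3/2) = 4747/2720

Δ: Δ0=3, Δ1=-1/3, Δ2=1, Δ3=-3/2
row 1: diag=12, rhs=-20; c'=1/4, d'=-5/3
row 2: denom=8−3·1/4=29/4; d'=(8−3·-5/3)/(29/4)=52/29
row 3: denom=6−1·4/29=170/29; d'=(-15−1·52/29)/(170/29)=-487/170
back: M3=-487/170
back: M2=52/29−4/29·-487/170=186/85
back: M1=-5/3−1/4·186/85=-1129/510
M: M0=0, M1=-1129/510, M2=186/85, M3=-487/170, M4=0
seg 0: a=-4, c=M0/2=0, d=(M1−M0)/(6·3)=-1129/9180, b=Δ0−h0·(2M0+M1)/6=4189/1020
seg 1: a=5, c=M1/2=-1129/1020, d=(M2−M1)/(6·3)=449/1836, b=Δ1−h1·(2M1+M2)/6=401/510
seg 2: a=4, c=M2/2=93/85, d=(M3−M2)/(6·1)=-859/1020, b=Δ2−h2·(2M2+M3)/6=763/1020
seg 3: a=5, c=M3/2=-487/340, d=(M4−M3)/(6·2)=487/2040, b=Δ3−h3·(2M3+M4)/6=209/510
t_q=3/2 → seg 0, τ=3/2; S=-4+4189/1020·τ+0·τ²+-1129/9180·τ³=4747/2720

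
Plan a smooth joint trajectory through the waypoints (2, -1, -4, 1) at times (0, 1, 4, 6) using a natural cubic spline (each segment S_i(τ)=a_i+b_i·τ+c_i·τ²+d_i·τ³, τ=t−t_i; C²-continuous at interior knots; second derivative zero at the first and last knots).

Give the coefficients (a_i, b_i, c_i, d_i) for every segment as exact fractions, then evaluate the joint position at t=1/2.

  seg 0: a=2 b=-445/142 c=0 d=19/142
  seg 1: a=-1 b=-194/71 c=57/142 d=25/426
  seg 2: a=-4 b=179/142 c=66/71 d=-11/71
S(1/2) = 511/1136

Δ: Δ0=-3, Δ1=-1, Δ2=5/2
row 1: diag=8, rhs=12; c'=3/8, d'=3/2
row 2: denom=10−3·3/8=71/8; d'=(21−3·3/2)/(71/8)=132/71
back: M2=132/71
back: M1=3/2−3/8·132/71=57/71
M: M0=0, M1=57/71, M2=132/71, M3=0
seg 0: a=2, c=M0/2=0, d=(M1−M0)/(6·1)=19/142, b=Δ0−h0·(2M0+M1)/6=-445/142
seg 1: a=-1, c=M1/2=57/142, d=(M2−M1)/(6·3)=25/426, b=Δ1−h1·(2M1+M2)/6=-194/71
seg 2: a=-4, c=M2/2=66/71, d=(M3−M2)/(6·2)=-11/71, b=Δ2−h2·(2M2+M3)/6=179/142
t_q=1/2 → seg 0, τ=1/2; S=2+-445/142·τ+0·τ²+19/142·τ³=511/1136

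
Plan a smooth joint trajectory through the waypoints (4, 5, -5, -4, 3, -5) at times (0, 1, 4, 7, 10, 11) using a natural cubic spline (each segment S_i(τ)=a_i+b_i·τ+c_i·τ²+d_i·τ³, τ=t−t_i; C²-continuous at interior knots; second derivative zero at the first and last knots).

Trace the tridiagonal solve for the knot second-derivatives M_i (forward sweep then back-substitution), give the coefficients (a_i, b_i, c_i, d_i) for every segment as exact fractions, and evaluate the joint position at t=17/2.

  seg 0: a=4 b=559/333 c=0 d=-226/333
  seg 1: a=5 b=-119/333 c=-226/111 d=1043/2997
  seg 2: a=-5 b=-1058/333 c=365/333 d=2/81
  seg 3: a=-4 b=1354/333 c=439/333 d=-1894/2997
  seg 4: a=3 b=-1694/333 c=-485/111 d=485/333
S(17/2) = 217/74

Δ: Δ0=1, Δ1=-10/3, Δ2=1/3, Δ3=7/3, Δ4=-8
row 1: diag=8, rhs=-26; c'=3/8, d'=-13/4
row 2: denom=12−3·3/8=87/8; d'=(22−3·-13/4)/(87/8)=254/87
row 3: denom=12−3·8/29=324/29; d'=(12−3·254/87)/(324/29)=47/162
row 4: denom=8−3·29/108=259/36; d'=(-62−3·47/162)/(259/36)=-970/111
back: M4=-970/111
back: M3=47/162−29/108·-970/111=878/333
back: M2=254/87−8/29·878/333=730/333
back: M1=-13/4−3/8·730/333=-452/111
M: M0=0, M1=-452/111, M2=730/333, M3=878/333, M4=-970/111, M5=0
seg 0: a=4, c=M0/2=0, d=(M1−M0)/(6·1)=-226/333, b=Δ0−h0·(2M0+M1)/6=559/333
seg 1: a=5, c=M1/2=-226/111, d=(M2−M1)/(6·3)=1043/2997, b=Δ1−h1·(2M1+M2)/6=-119/333
seg 2: a=-5, c=M2/2=365/333, d=(M3−M2)/(6·3)=2/81, b=Δ2−h2·(2M2+M3)/6=-1058/333
seg 3: a=-4, c=M3/2=439/333, d=(M4−M3)/(6·3)=-1894/2997, b=Δ3−h3·(2M3+M4)/6=1354/333
seg 4: a=3, c=M4/2=-485/111, d=(M5−M4)/(6·1)=485/333, b=Δ4−h4·(2M4+M5)/6=-1694/333
t_q=17/2 → seg 3, τ=3/2; S=-4+1354/333·τ+439/333·τ²+-1894/2997·τ³=217/74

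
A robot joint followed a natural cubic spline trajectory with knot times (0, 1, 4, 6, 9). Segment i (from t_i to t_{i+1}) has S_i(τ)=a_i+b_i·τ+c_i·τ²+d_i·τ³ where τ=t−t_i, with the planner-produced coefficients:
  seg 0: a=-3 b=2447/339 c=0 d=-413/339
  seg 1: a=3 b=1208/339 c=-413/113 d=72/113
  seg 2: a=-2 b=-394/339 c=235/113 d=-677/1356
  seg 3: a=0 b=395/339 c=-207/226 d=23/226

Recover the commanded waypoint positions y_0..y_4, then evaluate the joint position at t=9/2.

y_0 = S_0(0) = a_0 = -3
y_1 = S_1(0) = a_1 = 3
y_2 = S_2(0) = a_2 = -2
y_3 = S_3(0) = a_3 = 0
y_4 = S_3(3) = -2
t_q=9/2 is in segment 2 (τ=1/2); S_2(τ)=-7679/3616

y_0=-3 y_1=3 y_2=-2 y_3=0 y_4=-2
S(9/2) = -7679/3616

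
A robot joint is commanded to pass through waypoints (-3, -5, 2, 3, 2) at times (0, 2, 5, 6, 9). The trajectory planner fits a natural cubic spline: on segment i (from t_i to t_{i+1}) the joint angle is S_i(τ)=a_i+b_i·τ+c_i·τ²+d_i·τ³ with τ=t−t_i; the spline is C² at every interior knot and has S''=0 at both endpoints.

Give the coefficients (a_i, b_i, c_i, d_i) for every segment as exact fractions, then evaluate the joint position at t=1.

  seg 0: a=-3 b=-517/279 c=0 d=119/558
  seg 1: a=-5 b=197/279 c=119/93 d=-617/2511
  seg 2: a=2 b=488/279 c=-260/279 d=17/93
  seg 3: a=3 b=121/279 c=-107/279 d=107/2511
S(1) = -863/186

Δ: Δ0=-1, Δ1=7/3, Δ2=1, Δ3=-1/3
row 1: diag=10, rhs=20; c'=3/10, d'=2
row 2: denom=8−3·3/10=71/10; d'=(-8−3·2)/(71/10)=-140/71
row 3: denom=8−1·10/71=558/71; d'=(-8−1·-140/71)/(558/71)=-214/279
back: M3=-214/279
back: M2=-140/71−10/71·-214/279=-520/279
back: M1=2−3/10·-520/279=238/93
M: M0=0, M1=238/93, M2=-520/279, M3=-214/279, M4=0
seg 0: a=-3, c=M0/2=0, d=(M1−M0)/(6·2)=119/558, b=Δ0−h0·(2M0+M1)/6=-517/279
seg 1: a=-5, c=M1/2=119/93, d=(M2−M1)/(6·3)=-617/2511, b=Δ1−h1·(2M1+M2)/6=197/279
seg 2: a=2, c=M2/2=-260/279, d=(M3−M2)/(6·1)=17/93, b=Δ2−h2·(2M2+M3)/6=488/279
seg 3: a=3, c=M3/2=-107/279, d=(M4−M3)/(6·3)=107/2511, b=Δ3−h3·(2M3+M4)/6=121/279
t_q=1 → seg 0, τ=1; S=-3+-517/279·τ+0·τ²+119/558·τ³=-863/186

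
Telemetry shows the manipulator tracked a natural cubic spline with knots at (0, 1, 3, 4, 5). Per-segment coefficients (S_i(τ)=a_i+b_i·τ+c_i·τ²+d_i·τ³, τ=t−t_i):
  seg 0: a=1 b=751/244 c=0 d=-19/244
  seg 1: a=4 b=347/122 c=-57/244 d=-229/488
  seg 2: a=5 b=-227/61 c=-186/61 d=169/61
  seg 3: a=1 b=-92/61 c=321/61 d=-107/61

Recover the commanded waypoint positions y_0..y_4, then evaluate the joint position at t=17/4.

y_0=1 y_1=4 y_2=5 y_3=1 y_4=3
S(17/4) = 3609/3904

y_0 = S_0(0) = a_0 = 1
y_1 = S_1(0) = a_1 = 4
y_2 = S_2(0) = a_2 = 5
y_3 = S_3(0) = a_3 = 1
y_4 = S_3(1) = 3
t_q=17/4 is in segment 3 (τ=1/4); S_3(τ)=3609/3904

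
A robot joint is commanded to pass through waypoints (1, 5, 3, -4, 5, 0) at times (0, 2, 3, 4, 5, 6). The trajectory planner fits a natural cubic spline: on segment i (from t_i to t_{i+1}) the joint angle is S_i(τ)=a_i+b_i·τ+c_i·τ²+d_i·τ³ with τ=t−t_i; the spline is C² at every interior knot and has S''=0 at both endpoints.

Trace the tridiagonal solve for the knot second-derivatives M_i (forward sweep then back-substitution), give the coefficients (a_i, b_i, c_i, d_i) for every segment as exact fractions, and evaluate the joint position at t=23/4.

Δ: Δ0=2, Δ1=-2, Δ2=-7, Δ3=9, Δ4=-5
row 1: diag=6, rhs=-24; c'=1/6, d'=-4
row 2: denom=4−1·1/6=23/6; d'=(-30−1·-4)/(23/6)=-156/23
row 3: denom=4−1·6/23=86/23; d'=(96−1·-156/23)/(86/23)=1182/43
row 4: denom=4−1·23/86=321/86; d'=(-84−1·1182/43)/(321/86)=-3196/107
back: M4=-3196/107
back: M3=1182/43−23/86·-3196/107=3796/107
back: M2=-156/23−6/23·3796/107=-1716/107
back: M1=-4−1/6·-1716/107=-142/107
M: M0=0, M1=-142/107, M2=-1716/107, M3=3796/107, M4=-3196/107, M5=0
seg 0: a=1, c=M0/2=0, d=(M1−M0)/(6·2)=-71/642, b=Δ0−h0·(2M0+M1)/6=784/321
seg 1: a=5, c=M1/2=-71/107, d=(M2−M1)/(6·1)=-787/321, b=Δ1−h1·(2M1+M2)/6=358/321
seg 2: a=3, c=M2/2=-858/107, d=(M3−M2)/(6·1)=2756/321, b=Δ2−h2·(2M2+M3)/6=-2429/321
seg 3: a=-4, c=M3/2=1898/107, d=(M4−M3)/(6·1)=-3496/321, b=Δ3−h3·(2M3+M4)/6=691/321
seg 4: a=5, c=M4/2=-1598/107, d=(M5−M4)/(6·1)=1598/321, b=Δ4−h4·(2M4+M5)/6=1591/321
t_q=23/4 → seg 4, τ=3/4; S=5+1591/321·τ+-1598/107·τ²+1598/321·τ³=8275/3424

  seg 0: a=1 b=784/321 c=0 d=-71/642
  seg 1: a=5 b=358/321 c=-71/107 d=-787/321
  seg 2: a=3 b=-2429/321 c=-858/107 d=2756/321
  seg 3: a=-4 b=691/321 c=1898/107 d=-3496/321
  seg 4: a=5 b=1591/321 c=-1598/107 d=1598/321
S(23/4) = 8275/3424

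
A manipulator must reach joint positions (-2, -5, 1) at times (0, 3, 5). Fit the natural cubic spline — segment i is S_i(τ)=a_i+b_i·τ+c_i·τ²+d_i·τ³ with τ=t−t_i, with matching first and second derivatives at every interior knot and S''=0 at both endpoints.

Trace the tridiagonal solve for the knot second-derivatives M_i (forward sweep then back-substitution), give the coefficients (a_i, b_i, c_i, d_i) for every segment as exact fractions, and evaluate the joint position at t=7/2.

Δ: Δ0=-1, Δ1=3
row 1: diag=10, rhs=24; c'=1/5, d'=12/5
back: M1=12/5
M: M0=0, M1=12/5, M2=0
seg 0: a=-2, c=M0/2=0, d=(M1−M0)/(6·3)=2/15, b=Δ0−h0·(2M0+M1)/6=-11/5
seg 1: a=-5, c=M1/2=6/5, d=(M2−M1)/(6·2)=-1/5, b=Δ1−h1·(2M1+M2)/6=7/5
t_q=7/2 → seg 1, τ=1/2; S=-5+7/5·τ+6/5·τ²+-1/5·τ³=-161/40

  seg 0: a=-2 b=-11/5 c=0 d=2/15
  seg 1: a=-5 b=7/5 c=6/5 d=-1/5
S(7/2) = -161/40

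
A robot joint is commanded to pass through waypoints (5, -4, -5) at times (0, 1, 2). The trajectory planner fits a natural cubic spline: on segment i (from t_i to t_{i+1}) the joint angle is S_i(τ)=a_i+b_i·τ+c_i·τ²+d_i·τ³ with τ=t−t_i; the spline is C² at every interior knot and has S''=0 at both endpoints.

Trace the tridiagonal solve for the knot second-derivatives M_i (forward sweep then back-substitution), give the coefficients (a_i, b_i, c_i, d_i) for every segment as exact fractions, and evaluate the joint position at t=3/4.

Δ: Δ0=-9, Δ1=-1
row 1: diag=4, rhs=48; c'=1/4, d'=12
back: M1=12
M: M0=0, M1=12, M2=0
seg 0: a=5, c=M0/2=0, d=(M1−M0)/(6·1)=2, b=Δ0−h0·(2M0+M1)/6=-11
seg 1: a=-4, c=M1/2=6, d=(M2−M1)/(6·1)=-2, b=Δ1−h1·(2M1+M2)/6=-5
t_q=3/4 → seg 0, τ=3/4; S=5+-11·τ+0·τ²+2·τ³=-77/32

  seg 0: a=5 b=-11 c=0 d=2
  seg 1: a=-4 b=-5 c=6 d=-2
S(3/4) = -77/32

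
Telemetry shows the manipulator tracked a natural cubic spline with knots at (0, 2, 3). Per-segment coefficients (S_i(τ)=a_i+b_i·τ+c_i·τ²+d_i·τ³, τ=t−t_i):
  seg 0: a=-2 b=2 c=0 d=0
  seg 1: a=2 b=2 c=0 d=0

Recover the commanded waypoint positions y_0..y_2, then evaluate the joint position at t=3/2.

y_0 = S_0(0) = a_0 = -2
y_1 = S_1(0) = a_1 = 2
y_2 = S_1(1) = 4
t_q=3/2 is in segment 0 (τ=3/2); S_0(τ)=1

y_0=-2 y_1=2 y_2=4
S(3/2) = 1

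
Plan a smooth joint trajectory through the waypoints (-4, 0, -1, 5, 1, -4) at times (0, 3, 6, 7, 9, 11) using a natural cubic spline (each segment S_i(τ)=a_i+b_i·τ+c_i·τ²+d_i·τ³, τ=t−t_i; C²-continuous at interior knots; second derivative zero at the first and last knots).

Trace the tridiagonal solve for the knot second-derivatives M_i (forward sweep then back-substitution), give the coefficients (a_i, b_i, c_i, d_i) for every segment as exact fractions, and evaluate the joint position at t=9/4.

Δ: Δ0=4/3, Δ1=-1/3, Δ2=6, Δ3=-2, Δ4=-5/2
row 1: diag=12, rhs=-10; c'=1/4, d'=-5/6
row 2: denom=8−3·1/4=29/4; d'=(38−3·-5/6)/(29/4)=162/29
row 3: denom=6−1·4/29=170/29; d'=(-48−1·162/29)/(170/29)=-777/85
row 4: denom=8−2·29/85=622/85; d'=(-3−2·-777/85)/(622/85)=1299/622
back: M4=1299/622
back: M3=-777/85−29/85·1299/622=-6129/622
back: M2=162/29−4/29·-6129/622=2160/311
back: M1=-5/6−1/4·2160/311=-4795/1866
M: M0=0, M1=-4795/1866, M2=2160/311, M3=-6129/622, M4=1299/622, M5=0
seg 0: a=-4, c=M0/2=0, d=(M1−M0)/(6·3)=-4795/33588, b=Δ0−h0·(2M0+M1)/6=3257/1244
seg 1: a=0, c=M1/2=-4795/3732, d=(M2−M1)/(6·3)=17755/33588, b=Δ1−h1·(2M1+M2)/6=-769/622
seg 2: a=-1, c=M2/2=1080/311, d=(M3−M2)/(6·1)=-3483/1244, b=Δ2−h2·(2M2+M3)/6=6627/1244
seg 3: a=5, c=M3/2=-6129/1244, d=(M4−M3)/(6·2)=619/622, b=Δ3−h3·(2M3+M4)/6=2409/622
seg 4: a=1, c=M4/2=1299/1244, d=(M5−M4)/(6·2)=-433/2488, b=Δ4−h4·(2M4+M5)/6=-2421/622
t_q=9/4 → seg 0, τ=9/4; S=-4+3257/1244·τ+0·τ²+-4795/33588·τ³=21079/79616

  seg 0: a=-4 b=3257/1244 c=0 d=-4795/33588
  seg 1: a=0 b=-769/622 c=-4795/3732 d=17755/33588
  seg 2: a=-1 b=6627/1244 c=1080/311 d=-3483/1244
  seg 3: a=5 b=2409/622 c=-6129/1244 d=619/622
  seg 4: a=1 b=-2421/622 c=1299/1244 d=-433/2488
S(9/4) = 21079/79616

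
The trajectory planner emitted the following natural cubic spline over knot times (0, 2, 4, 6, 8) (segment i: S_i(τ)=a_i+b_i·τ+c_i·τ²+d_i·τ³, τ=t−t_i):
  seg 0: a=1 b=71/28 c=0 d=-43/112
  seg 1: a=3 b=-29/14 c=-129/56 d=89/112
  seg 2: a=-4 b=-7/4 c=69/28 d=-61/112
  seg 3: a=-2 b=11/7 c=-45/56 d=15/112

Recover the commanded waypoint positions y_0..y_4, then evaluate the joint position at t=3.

y_0=1 y_1=3 y_2=-4 y_3=-2 y_4=-1
S(3) = -65/112

y_0 = S_0(0) = a_0 = 1
y_1 = S_1(0) = a_1 = 3
y_2 = S_2(0) = a_2 = -4
y_3 = S_3(0) = a_3 = -2
y_4 = S_3(2) = -1
t_q=3 is in segment 1 (τ=1); S_1(τ)=-65/112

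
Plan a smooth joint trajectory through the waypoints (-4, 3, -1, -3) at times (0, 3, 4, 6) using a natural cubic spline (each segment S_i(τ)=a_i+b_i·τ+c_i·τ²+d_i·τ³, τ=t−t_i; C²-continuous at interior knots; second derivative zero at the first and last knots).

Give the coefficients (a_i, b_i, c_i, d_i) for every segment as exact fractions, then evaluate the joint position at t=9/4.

  seg 0: a=-4 b=698/141 c=0 d=-41/141
  seg 1: a=3 b=-409/141 c=-123/47 d=214/141
  seg 2: a=-1 b=-505/141 c=91/47 d=-91/282
S(9/4) = 11509/3008

Δ: Δ0=7/3, Δ1=-4, Δ2=-1
row 1: diag=8, rhs=-38; c'=1/8, d'=-19/4
row 2: denom=6−1·1/8=47/8; d'=(18−1·-19/4)/(47/8)=182/47
back: M2=182/47
back: M1=-19/4−1/8·182/47=-246/47
M: M0=0, M1=-246/47, M2=182/47, M3=0
seg 0: a=-4, c=M0/2=0, d=(M1−M0)/(6·3)=-41/141, b=Δ0−h0·(2M0+M1)/6=698/141
seg 1: a=3, c=M1/2=-123/47, d=(M2−M1)/(6·1)=214/141, b=Δ1−h1·(2M1+M2)/6=-409/141
seg 2: a=-1, c=M2/2=91/47, d=(M3−M2)/(6·2)=-91/282, b=Δ2−h2·(2M2+M3)/6=-505/141
t_q=9/4 → seg 0, τ=9/4; S=-4+698/141·τ+0·τ²+-41/141·τ³=11509/3008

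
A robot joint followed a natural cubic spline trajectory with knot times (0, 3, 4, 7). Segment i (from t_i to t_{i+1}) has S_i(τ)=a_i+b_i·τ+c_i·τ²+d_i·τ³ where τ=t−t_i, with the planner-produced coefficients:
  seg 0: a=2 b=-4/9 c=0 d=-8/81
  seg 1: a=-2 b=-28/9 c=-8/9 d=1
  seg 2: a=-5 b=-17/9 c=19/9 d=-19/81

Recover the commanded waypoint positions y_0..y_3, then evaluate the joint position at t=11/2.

y_0=2 y_1=-2 y_2=-5 y_3=2
S(11/2) = -31/8

y_0 = S_0(0) = a_0 = 2
y_1 = S_1(0) = a_1 = -2
y_2 = S_2(0) = a_2 = -5
y_3 = S_2(3) = 2
t_q=11/2 is in segment 2 (τ=3/2); S_2(τ)=-31/8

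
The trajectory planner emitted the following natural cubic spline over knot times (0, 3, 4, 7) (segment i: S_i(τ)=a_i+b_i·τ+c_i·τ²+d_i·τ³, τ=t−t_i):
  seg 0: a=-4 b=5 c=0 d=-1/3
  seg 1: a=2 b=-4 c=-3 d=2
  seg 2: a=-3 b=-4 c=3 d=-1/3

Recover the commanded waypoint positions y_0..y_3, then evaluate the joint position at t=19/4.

y_0 = S_0(0) = a_0 = -4
y_1 = S_1(0) = a_1 = 2
y_2 = S_2(0) = a_2 = -3
y_3 = S_2(3) = 3
t_q=19/4 is in segment 2 (τ=3/4); S_2(τ)=-285/64

y_0=-4 y_1=2 y_2=-3 y_3=3
S(19/4) = -285/64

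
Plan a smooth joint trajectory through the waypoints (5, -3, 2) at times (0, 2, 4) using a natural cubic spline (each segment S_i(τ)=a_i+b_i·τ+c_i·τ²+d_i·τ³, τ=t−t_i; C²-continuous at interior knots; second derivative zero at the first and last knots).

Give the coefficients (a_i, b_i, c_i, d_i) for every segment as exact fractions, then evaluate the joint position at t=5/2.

Δ: Δ0=-4, Δ1=5/2
row 1: diag=8, rhs=39; c'=1/4, d'=39/8
back: M1=39/8
M: M0=0, M1=39/8, M2=0
seg 0: a=5, c=M0/2=0, d=(M1−M0)/(6·2)=13/32, b=Δ0−h0·(2M0+M1)/6=-45/8
seg 1: a=-3, c=M1/2=39/16, d=(M2−M1)/(6·2)=-13/32, b=Δ1−h1·(2M1+M2)/6=-3/4
t_q=5/2 → seg 1, τ=1/2; S=-3+-3/4·τ+39/16·τ²+-13/32·τ³=-721/256

  seg 0: a=5 b=-45/8 c=0 d=13/32
  seg 1: a=-3 b=-3/4 c=39/16 d=-13/32
S(5/2) = -721/256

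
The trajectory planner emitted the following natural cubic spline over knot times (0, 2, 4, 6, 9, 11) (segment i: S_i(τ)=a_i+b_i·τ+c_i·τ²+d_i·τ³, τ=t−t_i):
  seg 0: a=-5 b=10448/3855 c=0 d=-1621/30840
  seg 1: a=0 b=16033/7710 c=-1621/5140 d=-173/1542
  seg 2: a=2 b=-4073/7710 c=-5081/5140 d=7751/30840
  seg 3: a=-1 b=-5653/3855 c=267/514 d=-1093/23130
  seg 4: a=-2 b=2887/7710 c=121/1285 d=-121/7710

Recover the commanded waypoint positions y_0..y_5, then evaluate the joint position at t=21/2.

y_0=-5 y_1=0 y_2=2 y_3=-1 y_4=-2 y_5=-1
S(21/2) = -5261/4112

y_0 = S_0(0) = a_0 = -5
y_1 = S_1(0) = a_1 = 0
y_2 = S_2(0) = a_2 = 2
y_3 = S_3(0) = a_3 = -1
y_4 = S_4(0) = a_4 = -2
y_5 = S_4(2) = -1
t_q=21/2 is in segment 4 (τ=3/2); S_4(τ)=-5261/4112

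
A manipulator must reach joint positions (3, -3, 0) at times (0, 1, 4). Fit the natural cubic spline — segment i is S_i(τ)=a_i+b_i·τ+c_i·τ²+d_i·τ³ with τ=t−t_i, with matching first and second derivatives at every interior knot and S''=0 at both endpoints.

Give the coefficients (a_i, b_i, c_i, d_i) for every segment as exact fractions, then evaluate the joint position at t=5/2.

Δ: Δ0=-6, Δ1=1
row 1: diag=8, rhs=42; c'=3/8, d'=21/4
back: M1=21/4
M: M0=0, M1=21/4, M2=0
seg 0: a=3, c=M0/2=0, d=(M1−M0)/(6·1)=7/8, b=Δ0−h0·(2M0+M1)/6=-55/8
seg 1: a=-3, c=M1/2=21/8, d=(M2−M1)/(6·3)=-7/24, b=Δ1−h1·(2M1+M2)/6=-17/4
t_q=5/2 → seg 1, τ=3/2; S=-3+-17/4·τ+21/8·τ²+-7/24·τ³=-285/64

  seg 0: a=3 b=-55/8 c=0 d=7/8
  seg 1: a=-3 b=-17/4 c=21/8 d=-7/24
S(5/2) = -285/64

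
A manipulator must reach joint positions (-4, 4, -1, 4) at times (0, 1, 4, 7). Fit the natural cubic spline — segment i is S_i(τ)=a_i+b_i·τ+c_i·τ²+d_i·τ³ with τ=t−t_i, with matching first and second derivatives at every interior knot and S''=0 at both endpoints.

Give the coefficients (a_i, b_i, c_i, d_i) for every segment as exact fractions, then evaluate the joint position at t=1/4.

  seg 0: a=-4 b=274/29 c=0 d=-42/29
  seg 1: a=4 b=148/29 c=-126/29 d=545/783
  seg 2: a=-1 b=-63/29 c=167/87 d=-167/783
S(1/4) = -1541/928

Δ: Δ0=8, Δ1=-5/3, Δ2=5/3
row 1: diag=8, rhs=-58; c'=3/8, d'=-29/4
row 2: denom=12−3·3/8=87/8; d'=(20−3·-29/4)/(87/8)=334/87
back: M2=334/87
back: M1=-29/4−3/8·334/87=-252/29
M: M0=0, M1=-252/29, M2=334/87, M3=0
seg 0: a=-4, c=M0/2=0, d=(M1−M0)/(6·1)=-42/29, b=Δ0−h0·(2M0+M1)/6=274/29
seg 1: a=4, c=M1/2=-126/29, d=(M2−M1)/(6·3)=545/783, b=Δ1−h1·(2M1+M2)/6=148/29
seg 2: a=-1, c=M2/2=167/87, d=(M3−M2)/(6·3)=-167/783, b=Δ2−h2·(2M2+M3)/6=-63/29
t_q=1/4 → seg 0, τ=1/4; S=-4+274/29·τ+0·τ²+-42/29·τ³=-1541/928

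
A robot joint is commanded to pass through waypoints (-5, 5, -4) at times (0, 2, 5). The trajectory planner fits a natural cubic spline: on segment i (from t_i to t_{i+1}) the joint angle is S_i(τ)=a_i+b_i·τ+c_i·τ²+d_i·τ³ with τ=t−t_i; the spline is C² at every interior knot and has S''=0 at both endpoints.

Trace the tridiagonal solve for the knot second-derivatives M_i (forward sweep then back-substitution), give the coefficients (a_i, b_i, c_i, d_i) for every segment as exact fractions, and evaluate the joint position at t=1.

Δ: Δ0=5, Δ1=-3
row 1: diag=10, rhs=-48; c'=3/10, d'=-24/5
back: M1=-24/5
M: M0=0, M1=-24/5, M2=0
seg 0: a=-5, c=M0/2=0, d=(M1−M0)/(6·2)=-2/5, b=Δ0−h0·(2M0+M1)/6=33/5
seg 1: a=5, c=M1/2=-12/5, d=(M2−M1)/(6·3)=4/15, b=Δ1−h1·(2M1+M2)/6=9/5
t_q=1 → seg 0, τ=1; S=-5+33/5·τ+0·τ²+-2/5·τ³=6/5

  seg 0: a=-5 b=33/5 c=0 d=-2/5
  seg 1: a=5 b=9/5 c=-12/5 d=4/15
S(1) = 6/5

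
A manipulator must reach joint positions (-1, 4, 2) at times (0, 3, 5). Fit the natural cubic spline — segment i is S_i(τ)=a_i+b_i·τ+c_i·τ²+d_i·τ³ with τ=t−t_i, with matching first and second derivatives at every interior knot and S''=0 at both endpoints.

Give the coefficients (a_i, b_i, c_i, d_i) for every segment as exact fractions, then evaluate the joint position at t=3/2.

Δ: Δ0=5/3, Δ1=-1
row 1: diag=10, rhs=-16; c'=1/5, d'=-8/5
back: M1=-8/5
M: M0=0, M1=-8/5, M2=0
seg 0: a=-1, c=M0/2=0, d=(M1−M0)/(6·3)=-4/45, b=Δ0−h0·(2M0+M1)/6=37/15
seg 1: a=4, c=M1/2=-4/5, d=(M2−M1)/(6·2)=2/15, b=Δ1−h1·(2M1+M2)/6=1/15
t_q=3/2 → seg 0, τ=3/2; S=-1+37/15·τ+0·τ²+-4/45·τ³=12/5

  seg 0: a=-1 b=37/15 c=0 d=-4/45
  seg 1: a=4 b=1/15 c=-4/5 d=2/15
S(3/2) = 12/5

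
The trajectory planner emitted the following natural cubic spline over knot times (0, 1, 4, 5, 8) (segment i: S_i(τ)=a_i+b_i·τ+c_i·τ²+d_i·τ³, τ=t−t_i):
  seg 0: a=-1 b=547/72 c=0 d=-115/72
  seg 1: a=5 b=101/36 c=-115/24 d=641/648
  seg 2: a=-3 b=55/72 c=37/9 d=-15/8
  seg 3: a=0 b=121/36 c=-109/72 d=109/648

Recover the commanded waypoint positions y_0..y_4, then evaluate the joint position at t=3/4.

y_0=-1 y_1=5 y_2=-3 y_3=0 y_4=1
S(3/4) = 6181/1536

y_0 = S_0(0) = a_0 = -1
y_1 = S_1(0) = a_1 = 5
y_2 = S_2(0) = a_2 = -3
y_3 = S_3(0) = a_3 = 0
y_4 = S_3(3) = 1
t_q=3/4 is in segment 0 (τ=3/4); S_0(τ)=6181/1536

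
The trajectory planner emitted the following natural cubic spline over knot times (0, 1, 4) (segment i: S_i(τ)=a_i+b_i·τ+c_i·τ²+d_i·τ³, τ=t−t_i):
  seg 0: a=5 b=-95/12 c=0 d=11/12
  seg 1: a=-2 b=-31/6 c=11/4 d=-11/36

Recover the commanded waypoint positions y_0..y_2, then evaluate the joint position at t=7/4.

y_0 = S_0(0) = a_0 = 5
y_1 = S_1(0) = a_1 = -2
y_2 = S_1(3) = -1
t_q=7/4 is in segment 1 (τ=3/4); S_1(τ)=-1141/256

y_0=5 y_1=-2 y_2=-1
S(7/4) = -1141/256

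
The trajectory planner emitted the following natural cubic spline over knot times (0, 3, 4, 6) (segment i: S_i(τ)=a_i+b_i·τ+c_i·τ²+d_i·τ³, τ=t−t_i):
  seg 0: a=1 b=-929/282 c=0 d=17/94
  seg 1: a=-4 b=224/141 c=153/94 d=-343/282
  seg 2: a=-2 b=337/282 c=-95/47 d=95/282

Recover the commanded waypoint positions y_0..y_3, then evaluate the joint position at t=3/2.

y_0=1 y_1=-4 y_2=-2 y_3=-5
S(3/2) = -2505/752

y_0 = S_0(0) = a_0 = 1
y_1 = S_1(0) = a_1 = -4
y_2 = S_2(0) = a_2 = -2
y_3 = S_2(2) = -5
t_q=3/2 is in segment 0 (τ=3/2); S_0(τ)=-2505/752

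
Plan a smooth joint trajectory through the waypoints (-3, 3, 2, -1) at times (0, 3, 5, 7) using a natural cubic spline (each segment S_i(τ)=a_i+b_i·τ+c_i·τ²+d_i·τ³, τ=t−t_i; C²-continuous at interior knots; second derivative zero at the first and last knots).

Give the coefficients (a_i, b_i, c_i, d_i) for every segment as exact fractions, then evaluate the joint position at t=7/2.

Δ: Δ0=2, Δ1=-1/2, Δ2=-3/2
row 1: diag=10, rhs=-15; c'=1/5, d'=-3/2
row 2: denom=8−2·1/5=38/5; d'=(-6−2·-3/2)/(38/5)=-15/38
back: M2=-15/38
back: M1=-3/2−1/5·-15/38=-27/19
M: M0=0, M1=-27/19, M2=-15/38, M3=0
seg 0: a=-3, c=M0/2=0, d=(M1−M0)/(6·3)=-3/38, b=Δ0−h0·(2M0+M1)/6=103/38
seg 1: a=3, c=M1/2=-27/38, d=(M2−M1)/(6·2)=13/152, b=Δ1−h1·(2M1+M2)/6=11/19
seg 2: a=2, c=M2/2=-15/76, d=(M3−M2)/(6·2)=5/152, b=Δ2−h2·(2M2+M3)/6=-47/38
t_q=7/2 → seg 1, τ=1/2; S=3+11/19·τ+-27/38·τ²+13/152·τ³=3797/1216

  seg 0: a=-3 b=103/38 c=0 d=-3/38
  seg 1: a=3 b=11/19 c=-27/38 d=13/152
  seg 2: a=2 b=-47/38 c=-15/76 d=5/152
S(7/2) = 3797/1216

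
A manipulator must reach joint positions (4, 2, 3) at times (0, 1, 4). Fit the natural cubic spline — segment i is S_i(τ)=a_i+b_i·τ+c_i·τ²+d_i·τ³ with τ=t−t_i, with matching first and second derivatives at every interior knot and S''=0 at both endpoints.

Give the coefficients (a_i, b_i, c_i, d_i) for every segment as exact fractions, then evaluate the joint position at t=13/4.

  seg 0: a=4 b=-55/24 c=0 d=7/24
  seg 1: a=2 b=-17/12 c=7/8 d=-7/72
S(13/4) = 1093/512

Δ: Δ0=-2, Δ1=1/3
row 1: diag=8, rhs=14; c'=3/8, d'=7/4
back: M1=7/4
M: M0=0, M1=7/4, M2=0
seg 0: a=4, c=M0/2=0, d=(M1−M0)/(6·1)=7/24, b=Δ0−h0·(2M0+M1)/6=-55/24
seg 1: a=2, c=M1/2=7/8, d=(M2−M1)/(6·3)=-7/72, b=Δ1−h1·(2M1+M2)/6=-17/12
t_q=13/4 → seg 1, τ=9/4; S=2+-17/12·τ+7/8·τ²+-7/72·τ³=1093/512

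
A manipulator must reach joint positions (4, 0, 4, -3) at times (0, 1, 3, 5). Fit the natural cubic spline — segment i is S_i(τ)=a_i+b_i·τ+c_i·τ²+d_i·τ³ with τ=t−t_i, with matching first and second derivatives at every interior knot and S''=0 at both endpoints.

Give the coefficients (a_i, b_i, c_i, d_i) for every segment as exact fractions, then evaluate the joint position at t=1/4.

  seg 0: a=4 b=-235/44 c=0 d=59/44
  seg 1: a=0 b=-29/22 c=177/44 d=-13/11
  seg 2: a=4 b=13/22 c=-135/44 d=45/88
S(1/4) = 7563/2816

Δ: Δ0=-4, Δ1=2, Δ2=-7/2
row 1: diag=6, rhs=36; c'=1/3, d'=6
row 2: denom=8−2·1/3=22/3; d'=(-33−2·6)/(22/3)=-135/22
back: M2=-135/22
back: M1=6−1/3·-135/22=177/22
M: M0=0, M1=177/22, M2=-135/22, M3=0
seg 0: a=4, c=M0/2=0, d=(M1−M0)/(6·1)=59/44, b=Δ0−h0·(2M0+M1)/6=-235/44
seg 1: a=0, c=M1/2=177/44, d=(M2−M1)/(6·2)=-13/11, b=Δ1−h1·(2M1+M2)/6=-29/22
seg 2: a=4, c=M2/2=-135/44, d=(M3−M2)/(6·2)=45/88, b=Δ2−h2·(2M2+M3)/6=13/22
t_q=1/4 → seg 0, τ=1/4; S=4+-235/44·τ+0·τ²+59/44·τ³=7563/2816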